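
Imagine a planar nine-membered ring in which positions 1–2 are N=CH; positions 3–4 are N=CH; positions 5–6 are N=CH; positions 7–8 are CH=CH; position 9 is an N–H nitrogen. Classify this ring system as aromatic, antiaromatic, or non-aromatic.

Aromatic

Check conjugation: each doubly-bonded ring atom is sp² with one p-orbital electron; the doubly-bonded nitrogens are pyridine-type — their lone pairs lie in the ring plane, leaving one electron in the p orbital; the pyrrole-type nitrogen donates its lone pair from the p orbital — every position has a p orbital, so the cyclic π system is continuous.
Counting π electrons: 4 × 2 = 8 from the double-bond units + 2 from the NH atom = 10.
That gives a 4n+2 count (10, n = 2).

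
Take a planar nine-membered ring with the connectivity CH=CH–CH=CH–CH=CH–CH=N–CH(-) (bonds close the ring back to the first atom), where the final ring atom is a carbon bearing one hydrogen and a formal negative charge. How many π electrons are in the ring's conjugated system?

All ring atoms are sp² and supply a p orbital to the ring (each doubly-bonded ring atom is sp² with one p-orbital electron; each =N– nitrogen is pyridine-type (lone pair in the sp² plane, one electron in the p orbital); the carbanion's lone pair occupies the p orbital); the conjugation is uninterrupted.
Tallying contributions gives 4 × 2 = 8 from the double-bond units + 2 from the CH(-) atom = 10.

10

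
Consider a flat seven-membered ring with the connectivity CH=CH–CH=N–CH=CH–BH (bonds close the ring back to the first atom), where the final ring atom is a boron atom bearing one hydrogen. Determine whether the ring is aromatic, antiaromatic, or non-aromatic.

Check conjugation: each doubly-bonded ring atom is sp² with one p-orbital electron; each sp² =N– keeps its lone pair in-plane and puts one electron into the π system; the boron has an empty p orbital — every position has a p orbital, so the cyclic π system is continuous.
Tallying contributions gives 3 × 2 = 6 from the double-bond units + 0 from the BH atom = 6.
With 6 π electrons (n = 1), the Hückel 4n+2 condition holds.

Aromatic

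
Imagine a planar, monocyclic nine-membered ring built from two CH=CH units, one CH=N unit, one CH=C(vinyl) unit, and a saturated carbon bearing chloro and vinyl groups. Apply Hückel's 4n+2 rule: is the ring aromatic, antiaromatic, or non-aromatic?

Non-aromatic

The C(chloro)(vinyl) position has four σ bonds — that saturated carbon is sp³ and has no p orbital in the ring π system — so the cyclic conjugation is interrupted.
A ring that is not fully conjugated cannot be aromatic or antiaromatic regardless of its π-electron count.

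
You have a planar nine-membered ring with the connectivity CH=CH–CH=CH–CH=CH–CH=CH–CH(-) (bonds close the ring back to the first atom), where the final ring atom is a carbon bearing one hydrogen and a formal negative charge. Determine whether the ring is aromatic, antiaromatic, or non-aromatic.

Every ring atom contributes a p orbital perpendicular to the ring (each doubly-bonded ring atom is sp² with one p-orbital electron; the carbanion's lone pair occupies the p orbital), so the π system is cyclic and fully conjugated.
π-electron count: 4 × 2 = 8 from the double-bond units + 2 from the CH(-) atom = 10.
10 = 4(2) + 2, which satisfies Hückel's 4n+2 rule.

Aromatic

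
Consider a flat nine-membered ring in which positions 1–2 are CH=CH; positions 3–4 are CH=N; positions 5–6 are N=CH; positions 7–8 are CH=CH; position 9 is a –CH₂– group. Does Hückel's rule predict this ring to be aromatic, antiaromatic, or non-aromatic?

The CH2 carbon is saturated: the tetrahedral CH₂ carbon is sp³ and has no p orbital in the ring π system. Conjugation is not continuous around the ring.
Broken conjugation rules out both aromaticity and antiaromaticity.

Non-aromatic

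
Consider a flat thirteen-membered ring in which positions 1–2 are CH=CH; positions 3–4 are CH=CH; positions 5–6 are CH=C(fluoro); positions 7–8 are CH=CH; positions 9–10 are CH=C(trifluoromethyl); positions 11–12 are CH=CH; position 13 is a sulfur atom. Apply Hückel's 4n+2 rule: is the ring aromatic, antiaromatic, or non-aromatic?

Aromatic

Check conjugation: each doubly-bonded ring atom is sp² with one p-orbital electron; the sulfur donates one lone pair from its p orbital — every position has a p orbital, so the cyclic π system is continuous.
π-electron count: 6 × 2 = 12 from the double-bond units + 2 from the S atom = 14.
Since 14 = 4·3 + 2, the ring meets the 4n+2 criterion.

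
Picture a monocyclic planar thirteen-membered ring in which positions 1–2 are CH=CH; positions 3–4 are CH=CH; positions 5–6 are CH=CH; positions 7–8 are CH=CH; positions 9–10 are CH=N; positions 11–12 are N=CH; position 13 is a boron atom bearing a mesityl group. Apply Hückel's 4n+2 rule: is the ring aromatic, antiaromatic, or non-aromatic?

All ring atoms are sp² and supply a p orbital to the ring (each doubly-bonded ring atom is sp² with one p-orbital electron; the doubly-bonded nitrogens are pyridine-type — their lone pairs lie in the ring plane, leaving one electron in the p orbital; the boron has an empty p orbital); the conjugation is uninterrupted.
π-electron count: 6 × 2 = 12 from the double-bond units + 0 from the B(mesityl) atom = 12.
With 12 = 4·3 π electrons, Hückel's rule classifies the planar ring as antiaromatic.

Antiaromatic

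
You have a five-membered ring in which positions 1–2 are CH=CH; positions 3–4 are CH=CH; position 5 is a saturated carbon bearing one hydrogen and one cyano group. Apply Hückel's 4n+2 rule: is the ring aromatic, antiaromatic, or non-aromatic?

Non-aromatic

The CH(cyano) carbon is saturated: that saturated carbon is sp³ and has no p orbital in the ring π system. Conjugation is not continuous around the ring.
Hückel's rule only applies to fully conjugated rings, so this one is simply non-aromatic.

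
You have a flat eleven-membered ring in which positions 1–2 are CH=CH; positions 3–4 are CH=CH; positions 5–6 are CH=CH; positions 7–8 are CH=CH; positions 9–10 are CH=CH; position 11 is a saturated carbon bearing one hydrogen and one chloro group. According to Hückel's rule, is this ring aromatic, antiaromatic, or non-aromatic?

Non-aromatic

Because that saturated carbon is sp³ and has no p orbital in the ring π system at the CH(chloro) position, the π system cannot extend all the way around the ring.
A ring that is not fully conjugated cannot be aromatic or antiaromatic regardless of its π-electron count.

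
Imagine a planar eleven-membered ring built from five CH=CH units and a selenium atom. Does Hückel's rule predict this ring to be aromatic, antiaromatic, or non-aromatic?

All ring atoms are sp² and supply a p orbital to the ring (every atom in a ring double bond is sp² and brings one electron to the p orbital; the selenium donates one lone pair from its p orbital); the conjugation is uninterrupted.
Counting π electrons: 5 × 2 = 10 from the double-bond units + 2 from the Se atom = 12.
12 is a 4n count (n = 3), so the planar conjugated ring is antiaromatic.

Antiaromatic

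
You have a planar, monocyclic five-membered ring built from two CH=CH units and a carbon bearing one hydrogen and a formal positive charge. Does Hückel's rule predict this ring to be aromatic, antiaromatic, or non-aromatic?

Antiaromatic

Every ring atom contributes a p orbital perpendicular to the ring (the double-bond atoms are sp², each contributing one p electron; the carbocation has an empty p orbital), so the π system is cyclic and fully conjugated.
Tallying contributions gives 2 × 2 = 4 from the double-bond units + 0 from the CH(+) atom = 4.
With 4 = 4·1 π electrons, Hückel's rule classifies the planar ring as antiaromatic.
(This ring is the cyclopentadienyl cation.)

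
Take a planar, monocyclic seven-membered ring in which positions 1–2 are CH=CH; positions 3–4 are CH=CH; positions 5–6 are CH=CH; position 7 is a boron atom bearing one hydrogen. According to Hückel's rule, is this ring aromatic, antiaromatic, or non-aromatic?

Aromatic

All ring atoms are sp² and supply a p orbital to the ring (the double-bond atoms are sp², each contributing one p electron; the boron has an empty p orbital); the conjugation is uninterrupted.
Counting π electrons: 3 × 2 = 6 from the double-bond units + 0 from the BH atom = 6.
Since 6 = 4·1 + 2, the ring meets the 4n+2 criterion.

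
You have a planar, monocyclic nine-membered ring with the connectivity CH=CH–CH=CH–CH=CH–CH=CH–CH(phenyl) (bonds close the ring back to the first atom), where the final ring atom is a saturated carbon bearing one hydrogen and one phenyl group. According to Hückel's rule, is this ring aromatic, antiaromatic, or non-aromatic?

At the CH(phenyl) position, that saturated carbon is sp³ and has no p orbital in the ring π system; the ring's p-orbital overlap is broken there.
Without a continuous loop of overlapping p orbitals the Hückel electron count never comes into play.

Non-aromatic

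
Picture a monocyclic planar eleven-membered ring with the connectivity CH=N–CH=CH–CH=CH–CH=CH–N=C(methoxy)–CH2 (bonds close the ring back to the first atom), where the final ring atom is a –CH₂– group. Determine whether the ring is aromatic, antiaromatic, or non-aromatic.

Because the tetrahedral CH₂ carbon is sp³ and has no p orbital in the ring π system at the CH2 position, the π system cannot extend all the way around the ring.
Without a continuous loop of overlapping p orbitals the Hückel electron count never comes into play.

Non-aromatic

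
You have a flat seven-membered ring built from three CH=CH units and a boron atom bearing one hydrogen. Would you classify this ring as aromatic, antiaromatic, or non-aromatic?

Aromatic

The p orbitals form a continuous loop: the double-bond atoms are sp², each contributing one p electron; the boron has an empty p orbital. The ring is fully conjugated.
Counting π electrons: 3 × 2 = 6 from the double-bond units + 0 from the BH atom = 6.
That gives a 4n+2 count (6, n = 1).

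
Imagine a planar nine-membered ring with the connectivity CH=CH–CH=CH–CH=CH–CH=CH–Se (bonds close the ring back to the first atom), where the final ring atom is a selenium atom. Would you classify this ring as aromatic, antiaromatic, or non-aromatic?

All ring atoms are sp² and supply a p orbital to the ring (every atom in a ring double bond is sp² and brings one electron to the p orbital; the selenium donates one lone pair from its p orbital); the conjugation is uninterrupted.
Counting π electrons: 4 × 2 = 8 from the double-bond units + 2 from the Se atom = 10.
10 = 4(2) + 2, which satisfies Hückel's 4n+2 rule.

Aromatic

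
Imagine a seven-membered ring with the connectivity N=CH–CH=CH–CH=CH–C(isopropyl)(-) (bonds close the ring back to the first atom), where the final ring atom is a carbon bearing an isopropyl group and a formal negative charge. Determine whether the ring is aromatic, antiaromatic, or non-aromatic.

Antiaromatic

Check conjugation: the double-bond atoms are sp², each contributing one p electron; each =N– nitrogen is pyridine-type (lone pair in the sp² plane, one electron in the p orbital); the carbanion's lone pair occupies the p orbital — every position has a p orbital, so the cyclic π system is continuous.
Counting π electrons: 3 × 2 = 6 from the double-bond units + 2 from the C(isopropyl)(-) atom = 8.
8 is a 4n count (n = 2), so the planar conjugated ring is antiaromatic.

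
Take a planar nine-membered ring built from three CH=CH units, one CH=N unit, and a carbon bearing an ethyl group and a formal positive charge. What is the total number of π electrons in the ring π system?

All ring atoms are sp² and supply a p orbital to the ring (each doubly-bonded ring atom is sp² with one p-orbital electron; each sp² =N– keeps its lone pair in-plane and puts one electron into the π system; the carbocation has an empty p orbital); the conjugation is uninterrupted.
Counting π electrons: 4 × 2 = 8 from the double-bond units + 0 from the C(ethyl)(+) atom = 8.

8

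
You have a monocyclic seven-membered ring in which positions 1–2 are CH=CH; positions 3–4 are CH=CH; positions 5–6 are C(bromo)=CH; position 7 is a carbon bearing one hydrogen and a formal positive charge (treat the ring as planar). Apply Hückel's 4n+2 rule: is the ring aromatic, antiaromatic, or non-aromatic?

Check conjugation: every atom in a ring double bond is sp² and brings one electron to the p orbital; the carbocation has an empty p orbital — every position has a p orbital, so the cyclic π system is continuous.
Tallying contributions gives 3 × 2 = 6 from the double-bond units + 0 from the CH(+) atom = 6.
Since 6 = 4·1 + 2, the ring meets the 4n+2 criterion.

Aromatic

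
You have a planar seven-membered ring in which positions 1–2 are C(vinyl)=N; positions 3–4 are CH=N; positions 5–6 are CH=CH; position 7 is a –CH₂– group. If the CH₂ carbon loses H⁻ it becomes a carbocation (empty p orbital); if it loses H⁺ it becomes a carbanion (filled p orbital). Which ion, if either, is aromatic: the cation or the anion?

Once that carbon is sp², every ring atom has a p orbital and both ions are fully conjugated.
Cation: 3 × 2 + 0 = 6 π electrons → 4(1)+2, aromatic.
Anion: 3 × 2 + 2 = 8 π electrons → 4(2), antiaromatic.

The cation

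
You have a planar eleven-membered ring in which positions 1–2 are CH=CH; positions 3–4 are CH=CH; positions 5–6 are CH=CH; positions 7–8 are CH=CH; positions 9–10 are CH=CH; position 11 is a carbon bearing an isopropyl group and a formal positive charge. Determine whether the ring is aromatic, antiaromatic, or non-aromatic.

Aromatic

Check conjugation: each doubly-bonded ring atom is sp² with one p-orbital electron; the carbocation has an empty p orbital — every position has a p orbital, so the cyclic π system is continuous.
π-electron count: 5 × 2 = 10 from the double-bond units + 0 from the C(isopropyl)(+) atom = 10.
With 10 π electrons (n = 2), the Hückel 4n+2 condition holds.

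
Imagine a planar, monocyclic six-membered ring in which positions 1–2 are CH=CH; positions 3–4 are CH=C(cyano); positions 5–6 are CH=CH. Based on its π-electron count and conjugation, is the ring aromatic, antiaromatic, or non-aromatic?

The p orbitals form a continuous loop: each doubly-bonded ring atom is sp² with one p-orbital electron. The ring is fully conjugated.
π-electron count: 3 × 2 = 6 from the 3 double-bond units.
That gives a 4n+2 count (6, n = 1).

Aromatic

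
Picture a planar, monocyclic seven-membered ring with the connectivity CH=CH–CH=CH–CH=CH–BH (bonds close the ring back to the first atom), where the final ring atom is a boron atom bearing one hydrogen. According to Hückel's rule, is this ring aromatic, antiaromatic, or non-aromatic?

The p orbitals form a continuous loop: every atom in a ring double bond is sp² and brings one electron to the p orbital; the boron has an empty p orbital. The ring is fully conjugated.
π-electron count: 3 × 2 = 6 from the double-bond units + 0 from the BH atom = 6.
6 = 4(1) + 2, which satisfies Hückel's 4n+2 rule.

Aromatic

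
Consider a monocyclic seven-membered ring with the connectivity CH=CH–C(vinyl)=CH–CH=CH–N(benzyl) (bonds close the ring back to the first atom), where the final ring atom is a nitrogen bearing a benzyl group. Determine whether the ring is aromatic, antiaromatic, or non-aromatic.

The p orbitals form a continuous loop: the double-bond atoms are sp², each contributing one p electron; the pyrrole-type nitrogen donates its lone pair from the p orbital. The ring is fully conjugated.
Tallying contributions gives 3 × 2 = 6 from the double-bond units + 2 from the N(benzyl) atom = 8.
A 4n π count (8, n = 2) in a planar conjugated ring means antiaromatic.

Antiaromatic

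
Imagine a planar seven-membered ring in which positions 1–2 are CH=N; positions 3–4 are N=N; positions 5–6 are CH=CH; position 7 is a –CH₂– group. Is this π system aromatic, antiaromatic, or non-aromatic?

Non-aromatic

The CH2 carbon is saturated: the tetrahedral CH₂ carbon is sp³ and has no p orbital in the ring π system. Conjugation is not continuous around the ring.
Hückel's rule only applies to fully conjugated rings, so this one is simply non-aromatic.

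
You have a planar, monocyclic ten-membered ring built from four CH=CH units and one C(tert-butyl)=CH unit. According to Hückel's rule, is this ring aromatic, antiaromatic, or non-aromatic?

Check conjugation: the double-bond atoms are sp², each contributing one p electron — every position has a p orbital, so the cyclic π system is continuous.
Adding the contributions, 5 × 2 = 10 from the 5 double-bond units.
That gives a 4n+2 count (10, n = 2).

Aromatic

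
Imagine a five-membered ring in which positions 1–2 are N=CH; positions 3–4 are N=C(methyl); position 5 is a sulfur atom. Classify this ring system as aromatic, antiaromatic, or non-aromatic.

Check conjugation: each doubly-bonded ring atom is sp² with one p-orbital electron; each sp² =N– keeps its lone pair in-plane and puts one electron into the π system; the sulfur donates one lone pair from its p orbital — every position has a p orbital, so the cyclic π system is continuous.
Counting π electrons: 2 × 2 = 4 from the double-bond units + 2 from the S atom = 6.
6 = 4(1) + 2, which satisfies Hückel's 4n+2 rule.

Aromatic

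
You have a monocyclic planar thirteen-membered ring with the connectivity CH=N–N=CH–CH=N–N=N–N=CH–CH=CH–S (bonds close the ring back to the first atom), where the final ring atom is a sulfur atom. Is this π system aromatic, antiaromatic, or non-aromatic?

Check conjugation: the double-bond atoms are sp², each contributing one p electron; each sp² =N– keeps its lone pair in-plane and puts one electron into the π system; the sulfur donates one lone pair from its p orbital — every position has a p orbital, so the cyclic π system is continuous.
π-electron count: 6 × 2 = 12 from the double-bond units + 2 from the S atom = 14.
That gives a 4n+2 count (14, n = 3).

Aromatic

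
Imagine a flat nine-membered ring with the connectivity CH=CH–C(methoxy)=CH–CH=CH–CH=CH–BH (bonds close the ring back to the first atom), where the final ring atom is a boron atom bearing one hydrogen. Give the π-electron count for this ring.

8

Every ring atom contributes a p orbital perpendicular to the ring (the double-bond atoms are sp², each contributing one p electron; the boron has an empty p orbital), so the π system is cyclic and fully conjugated.
Tallying contributions gives 4 × 2 = 8 from the double-bond units + 0 from the BH atom = 8.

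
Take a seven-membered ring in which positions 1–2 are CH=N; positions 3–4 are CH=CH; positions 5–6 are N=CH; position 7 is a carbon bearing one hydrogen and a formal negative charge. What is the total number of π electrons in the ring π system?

Every ring atom contributes a p orbital perpendicular to the ring (every atom in a ring double bond is sp² and brings one electron to the p orbital; each sp² =N– keeps its lone pair in-plane and puts one electron into the π system; the carbanion's lone pair occupies the p orbital), so the π system is cyclic and fully conjugated.
Tallying contributions gives 3 × 2 = 6 from the double-bond units + 2 from the CH(-) atom = 8.

8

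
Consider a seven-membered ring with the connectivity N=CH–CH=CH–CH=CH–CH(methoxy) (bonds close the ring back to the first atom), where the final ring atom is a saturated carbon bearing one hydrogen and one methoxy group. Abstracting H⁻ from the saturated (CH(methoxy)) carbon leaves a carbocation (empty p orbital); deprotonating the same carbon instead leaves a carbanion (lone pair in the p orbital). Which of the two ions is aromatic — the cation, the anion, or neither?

The cation

In either ion the ring is fully conjugated: every atom, including the new sp² carbon, supplies a p orbital.
Cation: 3 × 2 + 0 = 6 π electrons → 4(1)+2, aromatic.
Anion: 3 × 2 + 2 = 8 π electrons → 4(2), antiaromatic.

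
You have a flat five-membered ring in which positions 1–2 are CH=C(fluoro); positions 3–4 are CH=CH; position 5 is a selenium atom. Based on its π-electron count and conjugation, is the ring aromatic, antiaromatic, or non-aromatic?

Aromatic

The p orbitals form a continuous loop: each doubly-bonded ring atom is sp² with one p-orbital electron; the selenium donates one lone pair from its p orbital. The ring is fully conjugated.
π-electron count: 2 × 2 = 4 from the double-bond units + 2 from the Se atom = 6.
With 6 π electrons (n = 1), the Hückel 4n+2 condition holds.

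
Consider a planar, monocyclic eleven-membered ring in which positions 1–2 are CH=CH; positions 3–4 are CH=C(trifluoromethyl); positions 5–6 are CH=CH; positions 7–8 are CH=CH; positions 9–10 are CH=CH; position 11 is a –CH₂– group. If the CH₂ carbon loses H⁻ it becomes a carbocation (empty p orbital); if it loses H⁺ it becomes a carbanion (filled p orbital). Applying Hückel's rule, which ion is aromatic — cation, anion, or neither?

In either ion the ring is fully conjugated: every atom, including the new sp² carbon, supplies a p orbital.
Cation: 5 × 2 + 0 = 10 π electrons → 4(2)+2, aromatic.
Anion: 5 × 2 + 2 = 12 π electrons → 4(3), antiaromatic.

The cation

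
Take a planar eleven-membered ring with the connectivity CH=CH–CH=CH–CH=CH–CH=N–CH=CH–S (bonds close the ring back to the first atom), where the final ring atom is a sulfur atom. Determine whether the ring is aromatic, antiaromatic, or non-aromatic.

Antiaromatic

Every ring atom contributes a p orbital perpendicular to the ring (each doubly-bonded ring atom is sp² with one p-orbital electron; each =N– nitrogen is pyridine-type (lone pair in the sp² plane, one electron in the p orbital); the sulfur donates one lone pair from its p orbital), so the π system is cyclic and fully conjugated.
Adding the contributions, 5 × 2 = 10 from the double-bond units + 2 from the S atom = 12.
A 4n π count (12, n = 3) in a planar conjugated ring means antiaromatic.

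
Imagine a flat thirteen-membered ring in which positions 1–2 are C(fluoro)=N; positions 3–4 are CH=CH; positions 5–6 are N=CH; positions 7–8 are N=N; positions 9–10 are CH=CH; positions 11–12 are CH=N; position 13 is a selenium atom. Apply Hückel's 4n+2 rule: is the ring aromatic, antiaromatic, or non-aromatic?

Check conjugation: every atom in a ring double bond is sp² and brings one electron to the p orbital; each =N– nitrogen is pyridine-type (lone pair in the sp² plane, one electron in the p orbital); the selenium donates one lone pair from its p orbital — every position has a p orbital, so the cyclic π system is continuous.
π-electron count: 6 × 2 = 12 from the double-bond units + 2 from the Se atom = 14.
14 = 4(3) + 2, which satisfies Hückel's 4n+2 rule.

Aromatic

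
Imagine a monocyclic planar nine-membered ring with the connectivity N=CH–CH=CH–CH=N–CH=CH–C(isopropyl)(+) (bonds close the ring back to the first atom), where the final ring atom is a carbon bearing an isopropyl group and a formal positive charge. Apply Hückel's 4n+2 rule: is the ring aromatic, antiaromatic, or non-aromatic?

Antiaromatic

Every ring atom contributes a p orbital perpendicular to the ring (every atom in a ring double bond is sp² and brings one electron to the p orbital; each sp² =N– keeps its lone pair in-plane and puts one electron into the π system; the carbocation has an empty p orbital), so the π system is cyclic and fully conjugated.
Tallying contributions gives 4 × 2 = 8 from the double-bond units + 0 from the C(isopropyl)(+) atom = 8.
With 8 = 4·2 π electrons, Hückel's rule classifies the planar ring as antiaromatic.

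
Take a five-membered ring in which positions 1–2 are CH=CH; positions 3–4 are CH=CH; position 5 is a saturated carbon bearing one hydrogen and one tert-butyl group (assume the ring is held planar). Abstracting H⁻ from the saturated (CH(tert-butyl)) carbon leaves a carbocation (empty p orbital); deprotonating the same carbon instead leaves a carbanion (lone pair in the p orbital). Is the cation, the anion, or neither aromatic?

In both ions every ring atom is sp² and contributes a p orbital, so both rings are fully conjugated.
Cation: 2 × 2 + 0 = 4 π electrons → 4(1), antiaromatic.
Anion: 2 × 2 + 2 = 6 π electrons → 4(1)+2, aromatic.

The anion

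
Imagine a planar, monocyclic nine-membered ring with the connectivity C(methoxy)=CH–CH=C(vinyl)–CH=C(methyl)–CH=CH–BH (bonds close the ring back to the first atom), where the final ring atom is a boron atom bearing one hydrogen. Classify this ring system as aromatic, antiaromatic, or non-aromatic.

The p orbitals form a continuous loop: every atom in a ring double bond is sp² and brings one electron to the p orbital; the boron has an empty p orbital. The ring is fully conjugated.
π-electron count: 4 × 2 = 8 from the double-bond units + 0 from the BH atom = 8.
8 is a 4n count (n = 2), so the planar conjugated ring is antiaromatic.

Antiaromatic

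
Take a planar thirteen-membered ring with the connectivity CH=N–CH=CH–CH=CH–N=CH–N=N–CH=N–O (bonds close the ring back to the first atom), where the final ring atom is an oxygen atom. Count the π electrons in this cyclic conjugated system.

14

Check conjugation: each doubly-bonded ring atom is sp² with one p-orbital electron; each sp² =N– keeps its lone pair in-plane and puts one electron into the π system; the oxygen donates one lone pair from its p orbital — every position has a p orbital, so the cyclic π system is continuous.
Tallying contributions gives 6 × 2 = 12 from the double-bond units + 2 from the O atom = 14.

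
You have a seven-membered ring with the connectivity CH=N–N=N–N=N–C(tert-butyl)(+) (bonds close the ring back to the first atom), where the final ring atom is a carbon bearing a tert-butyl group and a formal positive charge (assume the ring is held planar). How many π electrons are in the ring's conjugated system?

The p orbitals form a continuous loop: every atom in a ring double bond is sp² and brings one electron to the p orbital; the doubly-bonded nitrogens are pyridine-type — their lone pairs lie in the ring plane, leaving one electron in the p orbital; the carbocation has an empty p orbital. The ring is fully conjugated.
π-electron count: 3 × 2 = 6 from the double-bond units + 0 from the C(tert-butyl)(+) atom = 6.

6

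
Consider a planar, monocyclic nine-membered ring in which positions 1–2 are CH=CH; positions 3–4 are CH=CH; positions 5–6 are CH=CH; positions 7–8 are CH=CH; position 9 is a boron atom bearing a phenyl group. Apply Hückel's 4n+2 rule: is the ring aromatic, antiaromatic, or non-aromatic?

The p orbitals form a continuous loop: every atom in a ring double bond is sp² and brings one electron to the p orbital; the boron has an empty p orbital. The ring is fully conjugated.
π-electron count: 4 × 2 = 8 from the double-bond units + 0 from the B(phenyl) atom = 8.
8 = 4(2); a planar, fully conjugated 4n system is antiaromatic.

Antiaromatic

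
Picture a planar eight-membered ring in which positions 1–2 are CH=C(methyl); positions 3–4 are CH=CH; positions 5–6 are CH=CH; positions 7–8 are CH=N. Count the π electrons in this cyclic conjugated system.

Every ring atom contributes a p orbital perpendicular to the ring (every atom in a ring double bond is sp² and brings one electron to the p orbital; the doubly-bonded nitrogens are pyridine-type — their lone pairs lie in the ring plane, leaving one electron in the p orbital), so the π system is cyclic and fully conjugated.
Adding the contributions, 4 × 2 = 8 from the 4 double-bond units.

8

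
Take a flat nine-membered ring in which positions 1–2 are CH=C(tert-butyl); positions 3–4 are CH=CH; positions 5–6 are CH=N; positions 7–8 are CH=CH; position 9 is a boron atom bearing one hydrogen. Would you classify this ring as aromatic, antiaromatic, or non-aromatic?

Antiaromatic

Every ring atom contributes a p orbital perpendicular to the ring (the double-bond atoms are sp², each contributing one p electron; each sp² =N– keeps its lone pair in-plane and puts one electron into the π system; the boron has an empty p orbital), so the π system is cyclic and fully conjugated.
Adding the contributions, 4 × 2 = 8 from the double-bond units + 0 from the BH atom = 8.
With 8 = 4·2 π electrons, Hückel's rule classifies the planar ring as antiaromatic.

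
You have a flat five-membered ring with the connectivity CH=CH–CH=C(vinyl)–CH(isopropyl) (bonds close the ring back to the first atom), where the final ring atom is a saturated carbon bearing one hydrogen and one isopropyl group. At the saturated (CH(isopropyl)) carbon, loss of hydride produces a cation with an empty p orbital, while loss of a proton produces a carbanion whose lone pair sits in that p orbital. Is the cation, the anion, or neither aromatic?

The anion

Both ions have a continuous loop of p orbitals — each ring atom is sp².
Cation: 2 × 2 + 0 = 4 π electrons → 4(1), antiaromatic.
Anion: 2 × 2 + 2 = 6 π electrons → 4(1)+2, aromatic.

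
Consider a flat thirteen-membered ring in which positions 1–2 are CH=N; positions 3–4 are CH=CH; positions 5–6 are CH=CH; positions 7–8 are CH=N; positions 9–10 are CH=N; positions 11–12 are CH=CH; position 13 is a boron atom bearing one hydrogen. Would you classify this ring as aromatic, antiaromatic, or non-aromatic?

Antiaromatic

The p orbitals form a continuous loop: every atom in a ring double bond is sp² and brings one electron to the p orbital; the doubly-bonded nitrogens are pyridine-type — their lone pairs lie in the ring plane, leaving one electron in the p orbital; the boron has an empty p orbital. The ring is fully conjugated.
Adding the contributions, 6 × 2 = 12 from the double-bond units + 0 from the BH atom = 12.
A 4n π count (12, n = 3) in a planar conjugated ring means antiaromatic.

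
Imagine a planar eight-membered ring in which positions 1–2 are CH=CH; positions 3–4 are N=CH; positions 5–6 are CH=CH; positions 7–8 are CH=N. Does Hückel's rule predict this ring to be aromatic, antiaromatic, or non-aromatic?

Antiaromatic

The p orbitals form a continuous loop: every atom in a ring double bond is sp² and brings one electron to the p orbital; each sp² =N– keeps its lone pair in-plane and puts one electron into the π system. The ring is fully conjugated.
Counting π electrons: 4 × 2 = 8 from the 4 double-bond units.
With 8 = 4·2 π electrons, Hückel's rule classifies the planar ring as antiaromatic.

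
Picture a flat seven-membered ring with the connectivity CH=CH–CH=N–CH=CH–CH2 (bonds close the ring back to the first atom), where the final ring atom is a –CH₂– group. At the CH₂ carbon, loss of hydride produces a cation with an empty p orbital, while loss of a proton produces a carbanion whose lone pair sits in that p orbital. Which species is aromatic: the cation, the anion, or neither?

The cation

In either ion the ring is fully conjugated: every atom, including the new sp² carbon, supplies a p orbital.
Cation: 3 × 2 + 0 = 6 π electrons → 4(1)+2, aromatic.
Anion: 3 × 2 + 2 = 8 π electrons → 4(2), antiaromatic.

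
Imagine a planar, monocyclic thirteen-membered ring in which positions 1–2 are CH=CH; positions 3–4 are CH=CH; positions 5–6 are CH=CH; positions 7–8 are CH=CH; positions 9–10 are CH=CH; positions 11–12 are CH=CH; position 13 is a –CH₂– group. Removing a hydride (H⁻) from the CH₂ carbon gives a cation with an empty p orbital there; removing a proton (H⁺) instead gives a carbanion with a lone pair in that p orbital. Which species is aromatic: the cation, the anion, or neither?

The anion

In either ion the ring is fully conjugated: every atom, including the new sp² carbon, supplies a p orbital.
Cation: 6 × 2 + 0 = 12 π electrons → 4(3), antiaromatic.
Anion: 6 × 2 + 2 = 14 π electrons → 4(3)+2, aromatic.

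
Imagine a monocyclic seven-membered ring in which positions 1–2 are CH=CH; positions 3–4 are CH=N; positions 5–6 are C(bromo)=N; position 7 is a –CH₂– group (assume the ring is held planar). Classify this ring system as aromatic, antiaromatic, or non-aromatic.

The CH2 carbon is saturated: the tetrahedral CH₂ carbon is sp³ and has no p orbital in the ring π system. Conjugation is not continuous around the ring.
A ring that is not fully conjugated cannot be aromatic or antiaromatic regardless of its π-electron count.

Non-aromatic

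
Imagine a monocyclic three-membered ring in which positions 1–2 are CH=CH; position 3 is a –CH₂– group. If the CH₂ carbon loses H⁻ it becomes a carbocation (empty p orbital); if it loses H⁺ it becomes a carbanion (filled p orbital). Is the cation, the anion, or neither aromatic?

Once that carbon is sp², every ring atom has a p orbital and both ions are fully conjugated.
Cation: 1 × 2 + 0 = 2 π electrons → 4(0)+2, aromatic.
Anion: 1 × 2 + 2 = 4 π electrons → 4(1), antiaromatic.

The cation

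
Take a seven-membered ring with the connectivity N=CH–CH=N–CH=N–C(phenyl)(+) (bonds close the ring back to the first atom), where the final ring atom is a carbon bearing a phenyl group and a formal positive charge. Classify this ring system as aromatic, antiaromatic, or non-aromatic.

Aromatic

Every ring atom contributes a p orbital perpendicular to the ring (each doubly-bonded ring atom is sp² with one p-orbital electron; each sp² =N– keeps its lone pair in-plane and puts one electron into the π system; the carbocation has an empty p orbital), so the π system is cyclic and fully conjugated.
Counting π electrons: 3 × 2 = 6 from the double-bond units + 0 from the C(phenyl)(+) atom = 6.
That gives a 4n+2 count (6, n = 1).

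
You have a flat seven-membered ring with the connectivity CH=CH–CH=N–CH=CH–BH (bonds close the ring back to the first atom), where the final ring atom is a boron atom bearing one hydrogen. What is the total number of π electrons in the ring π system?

6

Check conjugation: each doubly-bonded ring atom is sp² with one p-orbital electron; each =N– nitrogen is pyridine-type (lone pair in the sp² plane, one electron in the p orbital); the boron has an empty p orbital — every position has a p orbital, so the cyclic π system is continuous.
π-electron count: 3 × 2 = 6 from the double-bond units + 0 from the BH atom = 6.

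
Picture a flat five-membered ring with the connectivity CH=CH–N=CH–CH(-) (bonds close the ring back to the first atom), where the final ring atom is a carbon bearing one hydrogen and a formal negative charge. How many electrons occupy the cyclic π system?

Every ring atom contributes a p orbital perpendicular to the ring (each doubly-bonded ring atom is sp² with one p-orbital electron; the doubly-bonded nitrogens are pyridine-type — their lone pairs lie in the ring plane, leaving one electron in the p orbital; the carbanion's lone pair occupies the p orbital), so the π system is cyclic and fully conjugated.
Adding the contributions, 2 × 2 = 4 from the double-bond units + 2 from the CH(-) atom = 6.

6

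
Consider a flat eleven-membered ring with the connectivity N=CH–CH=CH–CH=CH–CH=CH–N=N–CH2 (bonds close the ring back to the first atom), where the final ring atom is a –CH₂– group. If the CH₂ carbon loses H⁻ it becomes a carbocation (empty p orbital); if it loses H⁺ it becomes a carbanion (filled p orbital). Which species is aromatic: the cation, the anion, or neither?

In both ions every ring atom is sp² and contributes a p orbital, so both rings are fully conjugated.
Cation: 5 × 2 + 0 = 10 π electrons → 4(2)+2, aromatic.
Anion: 5 × 2 + 2 = 12 π electrons → 4(3), antiaromatic.

The cation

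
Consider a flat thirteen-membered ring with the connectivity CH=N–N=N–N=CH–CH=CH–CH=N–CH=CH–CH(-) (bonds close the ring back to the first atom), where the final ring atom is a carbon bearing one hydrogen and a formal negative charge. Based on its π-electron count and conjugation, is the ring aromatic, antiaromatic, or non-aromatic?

All ring atoms are sp² and supply a p orbital to the ring (every atom in a ring double bond is sp² and brings one electron to the p orbital; each =N– nitrogen is pyridine-type (lone pair in the sp² plane, one electron in the p orbital); the carbanion's lone pair occupies the p orbital); the conjugation is uninterrupted.
Adding the contributions, 6 × 2 = 12 from the double-bond units + 2 from the CH(-) atom = 14.
With 14 π electrons (n = 3), the Hückel 4n+2 condition holds.

Aromatic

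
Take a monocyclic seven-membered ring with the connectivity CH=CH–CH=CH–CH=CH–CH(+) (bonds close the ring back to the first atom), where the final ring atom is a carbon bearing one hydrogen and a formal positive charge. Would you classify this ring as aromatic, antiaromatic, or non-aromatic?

All ring atoms are sp² and supply a p orbital to the ring (the double-bond atoms are sp², each contributing one p electron; the carbocation has an empty p orbital); the conjugation is uninterrupted.
Counting π electrons: 3 × 2 = 6 from the double-bond units + 0 from the CH(+) atom = 6.
Since 6 = 4·1 + 2, the ring meets the 4n+2 criterion.
(The species described is the tropylium cation.)

Aromatic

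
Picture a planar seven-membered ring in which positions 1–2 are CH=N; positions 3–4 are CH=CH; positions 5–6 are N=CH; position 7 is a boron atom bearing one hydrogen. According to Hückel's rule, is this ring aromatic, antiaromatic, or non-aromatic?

The p orbitals form a continuous loop: every atom in a ring double bond is sp² and brings one electron to the p orbital; each sp² =N– keeps its lone pair in-plane and puts one electron into the π system; the boron has an empty p orbital. The ring is fully conjugated.
Tallying contributions gives 3 × 2 = 6 from the double-bond units + 0 from the BH atom = 6.
6 = 4(1) + 2, which satisfies Hückel's 4n+2 rule.

Aromatic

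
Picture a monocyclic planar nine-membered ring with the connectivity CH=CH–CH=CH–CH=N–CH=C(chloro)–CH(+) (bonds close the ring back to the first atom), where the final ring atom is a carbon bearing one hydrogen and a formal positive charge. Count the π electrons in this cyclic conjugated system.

Check conjugation: each doubly-bonded ring atom is sp² with one p-orbital electron; each sp² =N– keeps its lone pair in-plane and puts one electron into the π system; the carbocation has an empty p orbital — every position has a p orbital, so the cyclic π system is continuous.
Counting π electrons: 4 × 2 = 8 from the double-bond units + 0 from the CH(+) atom = 8.

8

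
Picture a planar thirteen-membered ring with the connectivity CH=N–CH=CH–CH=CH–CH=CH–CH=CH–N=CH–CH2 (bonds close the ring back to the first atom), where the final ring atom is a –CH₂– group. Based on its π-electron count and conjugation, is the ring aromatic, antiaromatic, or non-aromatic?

The CH2 position has four σ bonds — the tetrahedral CH₂ carbon is sp³ and has no p orbital in the ring π system — so the cyclic conjugation is interrupted.
Hückel's rule only applies to fully conjugated rings, so this one is simply non-aromatic.

Non-aromatic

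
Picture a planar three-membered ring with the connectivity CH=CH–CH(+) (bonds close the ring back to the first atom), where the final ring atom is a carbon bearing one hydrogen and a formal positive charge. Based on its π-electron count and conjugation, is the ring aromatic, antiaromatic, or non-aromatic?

Aromatic

Check conjugation: every atom in a ring double bond is sp² and brings one electron to the p orbital; the carbocation has an empty p orbital — every position has a p orbital, so the cyclic π system is continuous.
π-electron count: 1 × 2 = 2 from the double-bond unit + 0 from the CH(+) atom = 2.
2 = 4(0) + 2, which satisfies Hückel's 4n+2 rule.
This is the cyclopropenyl cation.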